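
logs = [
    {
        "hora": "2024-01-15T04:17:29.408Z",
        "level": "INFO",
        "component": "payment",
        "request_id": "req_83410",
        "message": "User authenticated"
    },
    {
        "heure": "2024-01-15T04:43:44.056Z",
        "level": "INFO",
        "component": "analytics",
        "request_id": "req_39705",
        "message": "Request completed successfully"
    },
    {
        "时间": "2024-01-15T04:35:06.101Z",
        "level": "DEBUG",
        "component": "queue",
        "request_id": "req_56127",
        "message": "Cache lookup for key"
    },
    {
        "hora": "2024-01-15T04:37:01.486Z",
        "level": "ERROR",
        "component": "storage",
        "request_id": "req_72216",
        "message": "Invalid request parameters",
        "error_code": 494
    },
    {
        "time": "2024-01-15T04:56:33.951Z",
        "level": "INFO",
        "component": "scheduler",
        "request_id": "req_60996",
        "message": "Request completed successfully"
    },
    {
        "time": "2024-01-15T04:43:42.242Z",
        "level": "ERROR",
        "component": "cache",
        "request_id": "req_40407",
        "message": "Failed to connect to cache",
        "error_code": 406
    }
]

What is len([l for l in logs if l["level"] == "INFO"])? 3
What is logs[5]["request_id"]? "req_40407"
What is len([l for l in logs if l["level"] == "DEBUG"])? 1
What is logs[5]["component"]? "cache"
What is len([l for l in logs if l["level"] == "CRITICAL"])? 0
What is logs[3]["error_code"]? 494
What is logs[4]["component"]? "scheduler"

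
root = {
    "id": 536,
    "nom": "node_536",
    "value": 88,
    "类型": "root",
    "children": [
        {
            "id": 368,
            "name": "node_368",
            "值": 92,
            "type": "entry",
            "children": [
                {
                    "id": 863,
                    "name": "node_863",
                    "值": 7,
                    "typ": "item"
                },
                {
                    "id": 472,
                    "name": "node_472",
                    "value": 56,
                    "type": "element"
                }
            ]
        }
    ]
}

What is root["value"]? 88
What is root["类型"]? "root"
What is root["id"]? 536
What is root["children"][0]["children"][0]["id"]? 863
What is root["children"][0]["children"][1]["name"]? "node_472"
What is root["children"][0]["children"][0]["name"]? "node_863"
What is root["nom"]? "node_536"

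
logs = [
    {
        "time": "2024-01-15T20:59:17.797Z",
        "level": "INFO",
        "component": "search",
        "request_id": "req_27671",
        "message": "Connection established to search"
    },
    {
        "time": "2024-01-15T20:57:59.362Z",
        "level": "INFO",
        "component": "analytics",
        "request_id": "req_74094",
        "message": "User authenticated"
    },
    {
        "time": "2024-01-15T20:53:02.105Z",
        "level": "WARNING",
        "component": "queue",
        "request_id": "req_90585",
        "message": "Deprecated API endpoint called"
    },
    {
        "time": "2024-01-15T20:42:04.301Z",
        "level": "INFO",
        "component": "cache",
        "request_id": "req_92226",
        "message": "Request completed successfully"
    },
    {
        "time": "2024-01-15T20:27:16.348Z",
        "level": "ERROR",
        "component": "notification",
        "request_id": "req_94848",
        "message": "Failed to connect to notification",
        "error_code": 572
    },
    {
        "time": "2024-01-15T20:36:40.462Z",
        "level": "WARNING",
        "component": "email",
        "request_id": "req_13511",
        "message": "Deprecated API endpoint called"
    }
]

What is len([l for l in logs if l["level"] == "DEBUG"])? 0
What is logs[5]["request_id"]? "req_13511"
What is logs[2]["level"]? "WARNING"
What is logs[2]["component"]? "queue"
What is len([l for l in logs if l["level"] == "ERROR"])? 1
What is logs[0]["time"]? "2024-01-15T20:59:17.797Z"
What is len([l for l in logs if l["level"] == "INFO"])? 3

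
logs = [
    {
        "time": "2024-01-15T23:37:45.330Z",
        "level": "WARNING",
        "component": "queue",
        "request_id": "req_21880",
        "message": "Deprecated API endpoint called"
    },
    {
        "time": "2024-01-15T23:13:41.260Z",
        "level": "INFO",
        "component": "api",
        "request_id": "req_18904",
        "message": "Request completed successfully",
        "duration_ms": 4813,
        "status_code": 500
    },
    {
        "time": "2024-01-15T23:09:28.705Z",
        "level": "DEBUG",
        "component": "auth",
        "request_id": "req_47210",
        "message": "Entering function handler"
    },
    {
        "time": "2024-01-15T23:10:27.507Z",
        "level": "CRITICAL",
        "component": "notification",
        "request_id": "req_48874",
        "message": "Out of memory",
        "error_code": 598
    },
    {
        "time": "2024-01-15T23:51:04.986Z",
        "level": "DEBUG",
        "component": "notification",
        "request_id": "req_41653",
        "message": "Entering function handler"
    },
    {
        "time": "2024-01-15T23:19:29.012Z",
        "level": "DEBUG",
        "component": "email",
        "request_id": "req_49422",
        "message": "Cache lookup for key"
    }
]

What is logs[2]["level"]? "DEBUG"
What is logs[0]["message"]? "Deprecated API endpoint called"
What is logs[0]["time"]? "2024-01-15T23:37:45.330Z"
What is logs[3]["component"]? "notification"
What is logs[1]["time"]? "2024-01-15T23:13:41.260Z"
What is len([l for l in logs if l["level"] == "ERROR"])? 0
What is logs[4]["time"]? "2024-01-15T23:51:04.986Z"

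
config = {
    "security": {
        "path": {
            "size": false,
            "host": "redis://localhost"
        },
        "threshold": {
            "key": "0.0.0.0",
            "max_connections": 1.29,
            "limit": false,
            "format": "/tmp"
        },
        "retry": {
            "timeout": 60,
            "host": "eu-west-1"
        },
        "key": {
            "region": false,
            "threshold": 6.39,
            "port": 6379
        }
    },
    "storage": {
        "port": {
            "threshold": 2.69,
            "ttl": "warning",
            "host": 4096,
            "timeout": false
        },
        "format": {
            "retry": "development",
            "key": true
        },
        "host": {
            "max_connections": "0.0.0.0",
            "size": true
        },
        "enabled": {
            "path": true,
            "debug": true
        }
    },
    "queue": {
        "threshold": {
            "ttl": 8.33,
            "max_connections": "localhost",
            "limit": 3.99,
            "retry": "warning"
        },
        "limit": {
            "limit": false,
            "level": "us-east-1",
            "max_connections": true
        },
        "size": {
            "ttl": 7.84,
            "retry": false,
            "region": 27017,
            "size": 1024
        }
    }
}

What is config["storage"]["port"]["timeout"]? False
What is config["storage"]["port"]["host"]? 4096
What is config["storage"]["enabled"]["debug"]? True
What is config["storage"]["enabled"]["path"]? True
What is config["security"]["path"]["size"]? False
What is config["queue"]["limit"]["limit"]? False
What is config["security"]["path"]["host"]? "redis://localhost"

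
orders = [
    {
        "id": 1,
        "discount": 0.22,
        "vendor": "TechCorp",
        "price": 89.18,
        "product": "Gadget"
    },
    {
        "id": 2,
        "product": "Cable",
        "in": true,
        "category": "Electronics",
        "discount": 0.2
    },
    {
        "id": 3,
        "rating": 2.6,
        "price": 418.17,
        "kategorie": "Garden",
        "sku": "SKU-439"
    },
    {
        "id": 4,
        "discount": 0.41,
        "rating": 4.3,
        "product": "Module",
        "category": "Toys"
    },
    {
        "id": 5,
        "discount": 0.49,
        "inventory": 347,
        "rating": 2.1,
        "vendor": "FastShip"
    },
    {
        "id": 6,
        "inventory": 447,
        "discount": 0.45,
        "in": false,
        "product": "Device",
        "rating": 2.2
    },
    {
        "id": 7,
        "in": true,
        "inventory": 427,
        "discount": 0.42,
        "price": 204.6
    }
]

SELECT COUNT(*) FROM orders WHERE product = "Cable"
1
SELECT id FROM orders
[1, 2, 3, 4, 5, 6, 7]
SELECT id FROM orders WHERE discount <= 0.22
[1, 2]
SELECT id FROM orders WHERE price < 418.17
[1, 7]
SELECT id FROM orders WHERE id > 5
[6, 7]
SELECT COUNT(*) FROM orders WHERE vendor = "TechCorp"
1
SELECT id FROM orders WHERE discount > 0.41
[5, 6, 7]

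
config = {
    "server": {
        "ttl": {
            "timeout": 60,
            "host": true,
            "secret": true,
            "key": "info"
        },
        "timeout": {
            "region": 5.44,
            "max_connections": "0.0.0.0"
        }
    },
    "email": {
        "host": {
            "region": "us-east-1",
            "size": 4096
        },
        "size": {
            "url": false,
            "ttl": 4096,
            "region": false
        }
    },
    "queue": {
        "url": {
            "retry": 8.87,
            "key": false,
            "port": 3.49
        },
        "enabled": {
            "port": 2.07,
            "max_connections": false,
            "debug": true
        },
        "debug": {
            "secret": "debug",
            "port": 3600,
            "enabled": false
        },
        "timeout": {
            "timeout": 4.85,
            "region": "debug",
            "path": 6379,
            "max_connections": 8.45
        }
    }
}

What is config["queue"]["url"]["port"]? 3.49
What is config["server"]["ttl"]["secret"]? True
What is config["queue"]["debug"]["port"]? 3600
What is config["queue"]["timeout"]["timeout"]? 4.85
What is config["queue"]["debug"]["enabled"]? False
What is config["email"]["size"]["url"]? False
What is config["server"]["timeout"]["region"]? 5.44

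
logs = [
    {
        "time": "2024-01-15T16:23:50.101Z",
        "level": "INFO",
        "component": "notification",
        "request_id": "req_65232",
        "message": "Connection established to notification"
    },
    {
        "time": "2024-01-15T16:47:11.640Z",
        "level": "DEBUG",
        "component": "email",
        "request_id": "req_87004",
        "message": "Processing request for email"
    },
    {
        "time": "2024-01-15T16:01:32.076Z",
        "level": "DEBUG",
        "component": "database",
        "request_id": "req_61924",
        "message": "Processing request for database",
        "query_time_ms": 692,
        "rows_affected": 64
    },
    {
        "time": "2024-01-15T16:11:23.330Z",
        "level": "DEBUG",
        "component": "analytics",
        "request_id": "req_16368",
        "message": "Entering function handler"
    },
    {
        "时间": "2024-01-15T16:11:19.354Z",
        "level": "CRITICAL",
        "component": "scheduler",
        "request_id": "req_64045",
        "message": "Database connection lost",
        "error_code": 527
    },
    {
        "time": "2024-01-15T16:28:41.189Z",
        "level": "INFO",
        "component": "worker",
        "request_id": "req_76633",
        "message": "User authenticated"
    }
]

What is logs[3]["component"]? "analytics"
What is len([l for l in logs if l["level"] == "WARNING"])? 0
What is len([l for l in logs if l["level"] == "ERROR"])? 0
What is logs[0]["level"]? "INFO"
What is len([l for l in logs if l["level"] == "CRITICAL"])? 1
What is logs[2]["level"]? "DEBUG"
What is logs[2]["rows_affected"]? 64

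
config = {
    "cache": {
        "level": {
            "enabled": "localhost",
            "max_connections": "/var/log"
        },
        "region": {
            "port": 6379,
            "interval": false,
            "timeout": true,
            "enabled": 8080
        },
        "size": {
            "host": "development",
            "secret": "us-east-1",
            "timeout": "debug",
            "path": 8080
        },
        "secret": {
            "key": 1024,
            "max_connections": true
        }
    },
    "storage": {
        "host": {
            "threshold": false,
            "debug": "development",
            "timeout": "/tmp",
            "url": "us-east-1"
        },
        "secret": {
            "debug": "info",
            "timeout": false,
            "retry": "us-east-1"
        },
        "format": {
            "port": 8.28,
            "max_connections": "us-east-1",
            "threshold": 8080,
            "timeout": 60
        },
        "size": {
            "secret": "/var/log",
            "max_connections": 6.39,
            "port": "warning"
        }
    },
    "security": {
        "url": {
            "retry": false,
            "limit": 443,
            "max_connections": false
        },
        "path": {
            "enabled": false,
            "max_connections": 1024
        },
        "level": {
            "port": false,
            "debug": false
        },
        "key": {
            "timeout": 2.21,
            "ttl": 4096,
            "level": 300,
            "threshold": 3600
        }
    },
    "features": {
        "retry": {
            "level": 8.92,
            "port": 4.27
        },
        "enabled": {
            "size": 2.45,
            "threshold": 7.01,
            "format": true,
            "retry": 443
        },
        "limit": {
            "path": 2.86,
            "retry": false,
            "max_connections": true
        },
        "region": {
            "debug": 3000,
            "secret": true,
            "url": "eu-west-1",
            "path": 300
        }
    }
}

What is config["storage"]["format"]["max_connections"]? "us-east-1"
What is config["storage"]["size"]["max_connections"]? 6.39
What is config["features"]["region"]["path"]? 300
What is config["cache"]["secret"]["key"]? 1024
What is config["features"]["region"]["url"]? "eu-west-1"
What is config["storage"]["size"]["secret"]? "/var/log"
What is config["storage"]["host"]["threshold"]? False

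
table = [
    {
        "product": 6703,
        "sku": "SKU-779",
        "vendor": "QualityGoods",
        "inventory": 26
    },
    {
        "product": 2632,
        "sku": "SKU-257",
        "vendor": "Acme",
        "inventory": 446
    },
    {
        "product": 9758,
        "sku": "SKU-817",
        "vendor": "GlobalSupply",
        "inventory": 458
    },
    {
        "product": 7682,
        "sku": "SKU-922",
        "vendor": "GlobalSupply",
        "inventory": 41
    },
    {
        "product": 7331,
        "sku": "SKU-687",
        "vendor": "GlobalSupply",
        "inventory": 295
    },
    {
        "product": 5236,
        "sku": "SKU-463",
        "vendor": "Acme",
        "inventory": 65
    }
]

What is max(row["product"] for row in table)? 9758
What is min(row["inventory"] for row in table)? 26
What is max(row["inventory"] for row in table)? 458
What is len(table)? 6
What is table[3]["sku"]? "SKU-922"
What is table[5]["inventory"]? 65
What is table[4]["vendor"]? "GlobalSupply"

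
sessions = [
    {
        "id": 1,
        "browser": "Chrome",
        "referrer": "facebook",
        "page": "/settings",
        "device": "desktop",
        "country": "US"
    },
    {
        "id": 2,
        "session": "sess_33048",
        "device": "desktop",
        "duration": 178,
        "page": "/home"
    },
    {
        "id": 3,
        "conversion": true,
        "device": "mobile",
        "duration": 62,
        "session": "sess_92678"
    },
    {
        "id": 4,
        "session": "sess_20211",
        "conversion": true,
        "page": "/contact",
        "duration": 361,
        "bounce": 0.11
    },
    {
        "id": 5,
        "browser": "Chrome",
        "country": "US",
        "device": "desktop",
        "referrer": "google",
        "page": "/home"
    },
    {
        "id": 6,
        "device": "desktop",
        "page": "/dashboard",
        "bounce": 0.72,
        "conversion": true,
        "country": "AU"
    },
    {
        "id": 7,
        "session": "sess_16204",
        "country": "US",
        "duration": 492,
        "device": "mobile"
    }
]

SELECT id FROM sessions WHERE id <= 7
[1, 2, 3, 4, 5, 6, 7]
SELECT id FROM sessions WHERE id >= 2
[2, 3, 4, 5, 6, 7]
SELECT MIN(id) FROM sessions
1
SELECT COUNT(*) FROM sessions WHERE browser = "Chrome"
2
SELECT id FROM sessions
[1, 2, 3, 4, 5, 6, 7]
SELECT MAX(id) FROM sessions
7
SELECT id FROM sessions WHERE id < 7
[1, 2, 3, 4, 5, 6]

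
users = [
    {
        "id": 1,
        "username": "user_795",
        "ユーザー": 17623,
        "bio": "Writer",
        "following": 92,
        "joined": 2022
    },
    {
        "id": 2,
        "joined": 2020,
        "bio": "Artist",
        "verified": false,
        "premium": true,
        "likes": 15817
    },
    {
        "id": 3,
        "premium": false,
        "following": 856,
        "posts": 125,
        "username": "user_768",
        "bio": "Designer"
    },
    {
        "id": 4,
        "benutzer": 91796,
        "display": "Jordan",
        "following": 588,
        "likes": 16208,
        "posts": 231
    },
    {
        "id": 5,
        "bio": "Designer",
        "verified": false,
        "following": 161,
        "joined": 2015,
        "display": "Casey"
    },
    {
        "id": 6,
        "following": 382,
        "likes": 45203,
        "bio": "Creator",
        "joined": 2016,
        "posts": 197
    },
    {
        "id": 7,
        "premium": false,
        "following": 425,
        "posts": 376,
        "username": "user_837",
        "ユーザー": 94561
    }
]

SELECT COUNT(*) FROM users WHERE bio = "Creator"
1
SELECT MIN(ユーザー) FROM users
17623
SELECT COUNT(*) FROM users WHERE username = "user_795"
1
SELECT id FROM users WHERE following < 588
[1, 5, 6, 7]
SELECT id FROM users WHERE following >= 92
[1, 3, 4, 5, 6, 7]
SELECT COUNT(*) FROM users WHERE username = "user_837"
1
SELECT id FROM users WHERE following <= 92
[1]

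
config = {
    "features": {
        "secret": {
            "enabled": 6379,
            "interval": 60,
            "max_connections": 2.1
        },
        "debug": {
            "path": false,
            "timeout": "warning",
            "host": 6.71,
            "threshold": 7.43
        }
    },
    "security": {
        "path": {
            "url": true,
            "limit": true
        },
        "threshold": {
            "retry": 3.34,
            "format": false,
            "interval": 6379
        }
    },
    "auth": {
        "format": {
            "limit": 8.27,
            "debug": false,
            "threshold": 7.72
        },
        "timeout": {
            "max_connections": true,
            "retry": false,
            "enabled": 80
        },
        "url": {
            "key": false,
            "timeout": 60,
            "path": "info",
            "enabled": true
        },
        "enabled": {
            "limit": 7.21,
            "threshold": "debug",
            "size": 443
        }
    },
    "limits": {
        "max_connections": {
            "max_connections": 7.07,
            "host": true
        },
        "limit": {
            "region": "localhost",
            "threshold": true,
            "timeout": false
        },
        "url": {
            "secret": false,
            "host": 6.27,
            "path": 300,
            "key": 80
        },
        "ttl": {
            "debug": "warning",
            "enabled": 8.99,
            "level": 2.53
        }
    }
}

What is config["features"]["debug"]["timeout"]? "warning"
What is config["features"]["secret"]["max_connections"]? 2.1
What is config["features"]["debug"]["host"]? 6.71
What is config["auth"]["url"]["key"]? False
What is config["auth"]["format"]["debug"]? False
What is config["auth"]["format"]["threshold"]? 7.72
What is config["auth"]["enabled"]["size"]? 443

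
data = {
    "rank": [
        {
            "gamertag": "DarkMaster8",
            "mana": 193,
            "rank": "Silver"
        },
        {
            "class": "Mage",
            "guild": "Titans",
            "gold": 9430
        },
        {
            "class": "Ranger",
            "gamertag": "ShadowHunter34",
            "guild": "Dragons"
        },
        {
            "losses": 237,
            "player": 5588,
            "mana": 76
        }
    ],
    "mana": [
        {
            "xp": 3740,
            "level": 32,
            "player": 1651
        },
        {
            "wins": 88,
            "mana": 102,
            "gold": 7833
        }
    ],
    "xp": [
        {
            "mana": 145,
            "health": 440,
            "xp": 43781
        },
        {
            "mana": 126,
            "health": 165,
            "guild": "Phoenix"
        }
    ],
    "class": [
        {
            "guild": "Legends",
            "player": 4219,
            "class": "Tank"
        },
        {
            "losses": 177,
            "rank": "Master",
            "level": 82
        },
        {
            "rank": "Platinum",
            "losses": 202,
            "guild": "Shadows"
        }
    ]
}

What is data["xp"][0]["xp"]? 43781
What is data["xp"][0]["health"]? 440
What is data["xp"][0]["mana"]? 145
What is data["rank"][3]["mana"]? 76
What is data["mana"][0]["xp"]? 3740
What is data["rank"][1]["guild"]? "Titans"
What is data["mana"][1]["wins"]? 88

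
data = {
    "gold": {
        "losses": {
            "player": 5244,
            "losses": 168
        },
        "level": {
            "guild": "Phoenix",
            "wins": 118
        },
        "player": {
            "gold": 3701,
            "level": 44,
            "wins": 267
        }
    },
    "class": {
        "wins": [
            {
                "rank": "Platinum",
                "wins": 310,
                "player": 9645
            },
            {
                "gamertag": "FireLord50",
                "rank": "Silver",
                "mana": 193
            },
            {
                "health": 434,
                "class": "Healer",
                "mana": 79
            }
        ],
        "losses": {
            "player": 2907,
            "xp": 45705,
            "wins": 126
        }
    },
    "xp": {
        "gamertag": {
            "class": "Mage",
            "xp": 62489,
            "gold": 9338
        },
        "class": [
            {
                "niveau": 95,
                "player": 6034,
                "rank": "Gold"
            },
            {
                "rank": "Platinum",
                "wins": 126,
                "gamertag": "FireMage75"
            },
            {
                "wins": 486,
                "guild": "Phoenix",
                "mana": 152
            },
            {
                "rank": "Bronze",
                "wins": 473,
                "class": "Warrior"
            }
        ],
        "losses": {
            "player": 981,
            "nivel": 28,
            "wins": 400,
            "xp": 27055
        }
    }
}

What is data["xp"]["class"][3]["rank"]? "Bronze"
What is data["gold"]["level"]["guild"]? "Phoenix"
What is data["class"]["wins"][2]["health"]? 434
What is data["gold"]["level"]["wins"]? 118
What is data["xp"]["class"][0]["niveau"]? 95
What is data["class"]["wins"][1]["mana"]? 193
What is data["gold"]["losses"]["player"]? 5244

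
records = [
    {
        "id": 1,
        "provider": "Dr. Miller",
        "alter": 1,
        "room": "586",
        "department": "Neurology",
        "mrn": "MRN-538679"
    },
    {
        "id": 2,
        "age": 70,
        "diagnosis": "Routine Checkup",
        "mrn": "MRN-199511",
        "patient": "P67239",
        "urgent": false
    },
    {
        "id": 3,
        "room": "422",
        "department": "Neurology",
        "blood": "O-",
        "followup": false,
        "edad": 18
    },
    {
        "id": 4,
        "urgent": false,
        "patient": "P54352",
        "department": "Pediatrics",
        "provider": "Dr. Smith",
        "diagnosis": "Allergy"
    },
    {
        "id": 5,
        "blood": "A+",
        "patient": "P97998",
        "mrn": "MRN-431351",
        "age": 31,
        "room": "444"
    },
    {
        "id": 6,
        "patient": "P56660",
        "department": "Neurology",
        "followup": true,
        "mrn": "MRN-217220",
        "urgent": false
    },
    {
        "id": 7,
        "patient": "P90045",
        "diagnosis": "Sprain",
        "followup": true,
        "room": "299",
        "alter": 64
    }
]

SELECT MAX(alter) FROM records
64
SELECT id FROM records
[1, 2, 3, 4, 5, 6, 7]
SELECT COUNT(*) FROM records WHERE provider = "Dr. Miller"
1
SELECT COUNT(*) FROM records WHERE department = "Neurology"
3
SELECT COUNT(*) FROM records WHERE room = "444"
1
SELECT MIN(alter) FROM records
1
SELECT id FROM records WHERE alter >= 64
[7]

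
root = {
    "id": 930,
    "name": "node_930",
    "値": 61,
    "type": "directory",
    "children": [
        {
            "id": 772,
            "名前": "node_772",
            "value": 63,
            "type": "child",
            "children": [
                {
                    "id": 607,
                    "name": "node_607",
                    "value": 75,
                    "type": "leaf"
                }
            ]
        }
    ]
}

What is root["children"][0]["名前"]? "node_772"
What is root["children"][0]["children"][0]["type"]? "leaf"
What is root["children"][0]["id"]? 772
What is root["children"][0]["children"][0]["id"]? 607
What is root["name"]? "node_930"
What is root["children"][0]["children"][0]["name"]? "node_607"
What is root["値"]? 61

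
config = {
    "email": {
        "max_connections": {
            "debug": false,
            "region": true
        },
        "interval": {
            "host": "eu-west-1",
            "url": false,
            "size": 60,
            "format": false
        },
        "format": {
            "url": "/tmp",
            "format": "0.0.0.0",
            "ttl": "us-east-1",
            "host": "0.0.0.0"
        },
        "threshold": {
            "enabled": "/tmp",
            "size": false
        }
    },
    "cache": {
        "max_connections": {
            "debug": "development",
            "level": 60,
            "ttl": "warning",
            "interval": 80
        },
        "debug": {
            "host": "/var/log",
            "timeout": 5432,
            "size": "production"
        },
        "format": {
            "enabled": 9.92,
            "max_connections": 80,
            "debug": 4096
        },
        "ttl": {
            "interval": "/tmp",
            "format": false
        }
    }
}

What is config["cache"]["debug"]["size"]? "production"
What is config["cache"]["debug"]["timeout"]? 5432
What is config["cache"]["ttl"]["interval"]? "/tmp"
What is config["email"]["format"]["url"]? "/tmp"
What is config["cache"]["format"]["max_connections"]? 80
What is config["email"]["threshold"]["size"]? False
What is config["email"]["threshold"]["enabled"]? "/tmp"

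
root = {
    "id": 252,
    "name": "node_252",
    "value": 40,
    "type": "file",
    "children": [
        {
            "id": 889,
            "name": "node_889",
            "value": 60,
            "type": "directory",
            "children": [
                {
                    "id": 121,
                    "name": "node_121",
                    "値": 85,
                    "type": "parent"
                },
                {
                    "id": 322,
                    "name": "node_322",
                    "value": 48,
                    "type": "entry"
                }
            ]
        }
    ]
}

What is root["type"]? "file"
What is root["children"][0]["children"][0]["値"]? 85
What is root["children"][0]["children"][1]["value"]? 48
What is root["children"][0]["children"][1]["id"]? 322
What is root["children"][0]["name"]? "node_889"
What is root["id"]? 252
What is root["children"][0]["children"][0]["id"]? 121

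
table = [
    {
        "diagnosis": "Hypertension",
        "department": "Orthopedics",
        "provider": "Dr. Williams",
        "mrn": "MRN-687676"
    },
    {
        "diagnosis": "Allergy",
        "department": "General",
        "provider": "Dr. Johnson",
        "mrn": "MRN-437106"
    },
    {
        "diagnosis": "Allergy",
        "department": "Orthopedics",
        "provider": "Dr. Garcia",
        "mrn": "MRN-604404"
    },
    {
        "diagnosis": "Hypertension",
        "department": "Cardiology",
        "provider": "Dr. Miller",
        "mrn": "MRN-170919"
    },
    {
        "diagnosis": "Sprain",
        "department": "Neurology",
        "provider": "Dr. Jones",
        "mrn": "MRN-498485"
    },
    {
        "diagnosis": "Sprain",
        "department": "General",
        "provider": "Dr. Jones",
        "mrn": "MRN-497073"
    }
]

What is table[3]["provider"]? "Dr. Miller"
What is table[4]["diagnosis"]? "Sprain"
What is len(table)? 6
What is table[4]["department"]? "Neurology"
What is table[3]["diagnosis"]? "Hypertension"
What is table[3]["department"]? "Cardiology"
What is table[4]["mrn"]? "MRN-498485"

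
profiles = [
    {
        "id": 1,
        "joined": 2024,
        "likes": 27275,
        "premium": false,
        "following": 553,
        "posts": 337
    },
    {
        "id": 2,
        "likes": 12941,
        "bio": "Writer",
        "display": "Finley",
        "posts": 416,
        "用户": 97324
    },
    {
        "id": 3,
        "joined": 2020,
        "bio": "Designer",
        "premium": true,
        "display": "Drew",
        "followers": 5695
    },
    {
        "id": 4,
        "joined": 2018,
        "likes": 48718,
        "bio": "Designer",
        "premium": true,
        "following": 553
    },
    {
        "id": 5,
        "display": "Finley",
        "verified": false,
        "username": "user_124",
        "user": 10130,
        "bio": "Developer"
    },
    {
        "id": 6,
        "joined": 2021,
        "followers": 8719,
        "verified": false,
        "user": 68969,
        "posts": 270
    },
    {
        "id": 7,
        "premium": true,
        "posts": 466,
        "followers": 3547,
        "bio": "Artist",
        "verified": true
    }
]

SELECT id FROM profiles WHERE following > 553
[]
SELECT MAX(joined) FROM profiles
2024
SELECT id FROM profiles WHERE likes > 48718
[]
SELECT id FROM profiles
[1, 2, 3, 4, 5, 6, 7]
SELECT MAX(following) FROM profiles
553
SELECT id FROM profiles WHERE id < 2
[1]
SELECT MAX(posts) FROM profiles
466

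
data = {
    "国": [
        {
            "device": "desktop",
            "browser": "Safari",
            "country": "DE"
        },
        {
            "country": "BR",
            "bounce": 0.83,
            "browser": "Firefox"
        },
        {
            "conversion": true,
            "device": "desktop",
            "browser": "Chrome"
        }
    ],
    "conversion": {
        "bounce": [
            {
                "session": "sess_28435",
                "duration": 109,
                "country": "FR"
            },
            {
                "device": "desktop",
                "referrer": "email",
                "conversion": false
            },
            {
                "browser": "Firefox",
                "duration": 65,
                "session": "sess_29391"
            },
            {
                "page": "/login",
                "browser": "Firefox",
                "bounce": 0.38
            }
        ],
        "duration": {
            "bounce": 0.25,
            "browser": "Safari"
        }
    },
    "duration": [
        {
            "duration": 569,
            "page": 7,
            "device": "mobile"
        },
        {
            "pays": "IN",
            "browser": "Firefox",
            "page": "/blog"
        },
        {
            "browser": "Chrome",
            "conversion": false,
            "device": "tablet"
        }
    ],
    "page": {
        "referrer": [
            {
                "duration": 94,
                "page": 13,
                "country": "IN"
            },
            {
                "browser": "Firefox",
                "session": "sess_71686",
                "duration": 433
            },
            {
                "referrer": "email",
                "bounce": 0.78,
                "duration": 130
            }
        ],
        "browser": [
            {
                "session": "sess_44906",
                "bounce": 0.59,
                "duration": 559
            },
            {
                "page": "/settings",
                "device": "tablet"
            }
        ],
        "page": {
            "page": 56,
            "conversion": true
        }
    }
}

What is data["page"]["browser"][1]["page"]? "/settings"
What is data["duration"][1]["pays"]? "IN"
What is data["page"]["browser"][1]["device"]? "tablet"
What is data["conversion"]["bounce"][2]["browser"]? "Firefox"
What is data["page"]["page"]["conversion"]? True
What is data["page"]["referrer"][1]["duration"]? 433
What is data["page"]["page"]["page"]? 56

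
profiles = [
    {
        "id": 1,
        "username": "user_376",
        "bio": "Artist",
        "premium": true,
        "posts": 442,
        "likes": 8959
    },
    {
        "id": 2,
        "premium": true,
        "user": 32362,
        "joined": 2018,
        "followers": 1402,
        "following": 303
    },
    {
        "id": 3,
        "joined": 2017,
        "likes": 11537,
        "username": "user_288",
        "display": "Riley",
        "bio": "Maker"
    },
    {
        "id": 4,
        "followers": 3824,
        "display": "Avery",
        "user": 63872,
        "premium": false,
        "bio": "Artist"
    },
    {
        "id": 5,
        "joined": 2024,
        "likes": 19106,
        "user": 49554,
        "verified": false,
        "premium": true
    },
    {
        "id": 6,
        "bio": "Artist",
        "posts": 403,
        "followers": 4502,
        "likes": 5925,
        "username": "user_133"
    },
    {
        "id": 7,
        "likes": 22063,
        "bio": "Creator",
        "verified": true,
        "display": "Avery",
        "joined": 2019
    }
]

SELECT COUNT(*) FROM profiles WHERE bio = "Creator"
1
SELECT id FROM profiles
[1, 2, 3, 4, 5, 6, 7]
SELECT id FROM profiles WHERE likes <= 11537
[1, 3, 6]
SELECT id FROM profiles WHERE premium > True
[]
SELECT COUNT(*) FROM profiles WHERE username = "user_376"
1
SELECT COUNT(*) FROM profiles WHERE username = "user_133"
1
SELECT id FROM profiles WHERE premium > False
[1, 2, 5]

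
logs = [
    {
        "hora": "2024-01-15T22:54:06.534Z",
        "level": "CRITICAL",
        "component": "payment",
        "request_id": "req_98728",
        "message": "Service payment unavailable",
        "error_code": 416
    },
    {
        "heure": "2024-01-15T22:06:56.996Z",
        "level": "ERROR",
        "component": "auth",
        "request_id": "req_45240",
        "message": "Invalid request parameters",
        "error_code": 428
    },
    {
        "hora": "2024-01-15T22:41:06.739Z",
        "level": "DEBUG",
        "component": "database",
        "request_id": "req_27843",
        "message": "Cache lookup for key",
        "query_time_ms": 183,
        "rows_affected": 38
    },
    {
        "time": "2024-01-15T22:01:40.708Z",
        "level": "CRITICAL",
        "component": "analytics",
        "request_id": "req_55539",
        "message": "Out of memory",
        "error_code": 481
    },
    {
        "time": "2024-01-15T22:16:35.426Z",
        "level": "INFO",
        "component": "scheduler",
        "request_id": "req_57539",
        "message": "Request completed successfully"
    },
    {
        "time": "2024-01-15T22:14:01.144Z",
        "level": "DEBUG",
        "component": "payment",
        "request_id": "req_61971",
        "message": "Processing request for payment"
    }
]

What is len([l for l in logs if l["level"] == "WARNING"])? 0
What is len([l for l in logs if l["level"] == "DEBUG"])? 2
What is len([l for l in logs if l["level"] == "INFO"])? 1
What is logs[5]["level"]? "DEBUG"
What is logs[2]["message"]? "Cache lookup for key"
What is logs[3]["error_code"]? 481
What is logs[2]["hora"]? "2024-01-15T22:41:06.739Z"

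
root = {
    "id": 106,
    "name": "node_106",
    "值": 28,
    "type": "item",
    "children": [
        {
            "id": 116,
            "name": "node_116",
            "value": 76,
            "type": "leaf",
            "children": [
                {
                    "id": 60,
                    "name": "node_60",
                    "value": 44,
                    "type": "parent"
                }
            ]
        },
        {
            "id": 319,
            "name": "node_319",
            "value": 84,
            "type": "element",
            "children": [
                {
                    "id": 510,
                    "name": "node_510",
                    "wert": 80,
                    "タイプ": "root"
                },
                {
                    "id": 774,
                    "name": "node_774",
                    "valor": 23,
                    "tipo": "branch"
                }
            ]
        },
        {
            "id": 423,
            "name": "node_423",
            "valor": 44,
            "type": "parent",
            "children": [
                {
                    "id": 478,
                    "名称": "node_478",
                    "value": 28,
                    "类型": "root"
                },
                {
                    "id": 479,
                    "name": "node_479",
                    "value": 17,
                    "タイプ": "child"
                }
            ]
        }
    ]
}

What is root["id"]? 106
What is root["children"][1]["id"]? 319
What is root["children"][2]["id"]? 423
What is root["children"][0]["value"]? 76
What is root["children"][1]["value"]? 84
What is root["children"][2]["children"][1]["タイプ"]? "child"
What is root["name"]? "node_106"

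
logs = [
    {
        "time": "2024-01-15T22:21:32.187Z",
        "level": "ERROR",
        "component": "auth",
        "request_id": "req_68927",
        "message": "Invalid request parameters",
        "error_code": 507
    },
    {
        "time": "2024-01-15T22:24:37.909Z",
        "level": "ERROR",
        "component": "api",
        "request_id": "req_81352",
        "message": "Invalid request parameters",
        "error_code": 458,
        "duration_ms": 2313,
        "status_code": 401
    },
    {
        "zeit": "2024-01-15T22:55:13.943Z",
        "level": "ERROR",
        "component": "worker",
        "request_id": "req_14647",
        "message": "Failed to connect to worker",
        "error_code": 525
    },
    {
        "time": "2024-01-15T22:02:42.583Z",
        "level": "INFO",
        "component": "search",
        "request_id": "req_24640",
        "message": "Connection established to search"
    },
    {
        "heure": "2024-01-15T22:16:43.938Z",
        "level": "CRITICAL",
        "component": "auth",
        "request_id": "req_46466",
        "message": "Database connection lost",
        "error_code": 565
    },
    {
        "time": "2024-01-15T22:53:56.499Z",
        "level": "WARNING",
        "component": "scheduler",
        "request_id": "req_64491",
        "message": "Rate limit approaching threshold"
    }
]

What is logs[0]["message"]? "Invalid request parameters"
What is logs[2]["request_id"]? "req_14647"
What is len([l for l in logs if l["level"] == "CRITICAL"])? 1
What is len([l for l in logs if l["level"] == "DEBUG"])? 0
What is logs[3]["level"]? "INFO"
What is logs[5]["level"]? "WARNING"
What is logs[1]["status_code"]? 401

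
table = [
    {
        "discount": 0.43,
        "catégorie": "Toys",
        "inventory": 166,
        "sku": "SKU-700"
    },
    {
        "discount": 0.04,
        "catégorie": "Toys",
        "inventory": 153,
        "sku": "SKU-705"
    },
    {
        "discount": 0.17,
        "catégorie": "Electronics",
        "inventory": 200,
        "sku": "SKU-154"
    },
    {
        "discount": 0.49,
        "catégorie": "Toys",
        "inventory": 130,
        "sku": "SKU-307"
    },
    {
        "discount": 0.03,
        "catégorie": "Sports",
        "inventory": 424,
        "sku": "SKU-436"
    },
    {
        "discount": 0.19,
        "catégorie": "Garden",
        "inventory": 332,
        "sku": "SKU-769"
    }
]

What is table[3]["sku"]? "SKU-307"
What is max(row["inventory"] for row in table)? 424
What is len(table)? 6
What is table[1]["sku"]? "SKU-705"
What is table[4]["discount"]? 0.03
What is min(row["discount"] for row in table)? 0.03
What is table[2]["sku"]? "SKU-154"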